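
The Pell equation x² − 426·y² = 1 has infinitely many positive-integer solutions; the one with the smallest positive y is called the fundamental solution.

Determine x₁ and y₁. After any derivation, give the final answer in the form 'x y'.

d=426: √d = [20; 1,1,1,3,2,6,2,3,1,1,1,40] (ℓ=12, even), read p_11/q_11
i=0: a=20 ⇒ p=20, q=1
i=1: a=1 ⇒ p=21, q=1
i=2: a=1 ⇒ p=41, q=2
…
i=4: a=3 ⇒ p=227, q=11
i=5: a=2 ⇒ p=516, q=25
i=6: a=6 ⇒ p=3323, q=161
i=7: a=2 ⇒ p=7162, q=347
i=8: a=3 ⇒ p=24809, q=1202
i=9: a=1 ⇒ p=31971, q=1549
i=10: a=1 ⇒ p=56780, q=2751
i=11: a=1 ⇒ p=88751, q=4300
→ (88751, 4300).  Check: 88751²=7876740001, 426·4300²=7876740000, difference 1.

88751 4300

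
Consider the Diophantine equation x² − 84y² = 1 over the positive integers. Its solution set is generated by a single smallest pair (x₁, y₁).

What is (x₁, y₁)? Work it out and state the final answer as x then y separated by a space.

d=84: √d = [9; 6,18] (ℓ=2, even), read p_1/q_1
k=0  a_k=9  p_k/q_k = 9/1
k=1  a_k=6  p_k/q_k = 55/6
fundamental: x₁=55, y₁=6  (since 3025 − 84·36 = 1)

55 6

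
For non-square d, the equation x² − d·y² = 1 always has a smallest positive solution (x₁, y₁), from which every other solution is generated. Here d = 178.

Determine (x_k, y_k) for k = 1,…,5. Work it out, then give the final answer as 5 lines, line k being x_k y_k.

√178 → a₀=13, period (2,1,12,1,2,26); ℓ=6 even so k=5
a_0=13:  p_0=13·1+0=13,  q_0=13·0+1=1
a_1=2:  p_1=2·13+1=27,  q_1=2·1+0=2
a_2=1:  p_2=1·27+13=40,  q_2=1·2+1=3
a_3=12:  p_3=12·40+27=507,  q_3=12·3+2=38
a_4=1:  p_4=1·507+40=547,  q_4=1·38+3=41
a_5=2:  p_5=2·547+507=1601,  q_5=2·41+38=120
(x₁, y₁) = (1601, 120);  1601² − 178·120² = 1 ✓
(x_2, y_2) = (1601·1601 + 178·120·120, 1601·120 + 120·1601) = (5126401, 384240)
(x_3, y_3) = (1601·5126401 + 178·120·384240, 1601·384240 + 120·5126401) = (16414734401, 1230336360)
(x_4, y_4) = (1601·16414734401 + 178·120·1230336360, 1601·1230336360 + 120·16414734401) = (52559974425601, 3939536640480)
(x_5, y_5) = (1601·52559974425601 + 178·120·3939536640480, 1601·3939536640480 + 120·52559974425601) = (168297021696040001, 12614395092480600)

1601 120
5126401 384240
16414734401 1230336360
52559974425601 3939536640480
168297021696040001 12614395092480600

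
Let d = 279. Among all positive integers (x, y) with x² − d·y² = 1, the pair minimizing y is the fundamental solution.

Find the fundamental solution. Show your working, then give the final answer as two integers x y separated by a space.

√279 → a₀=16, period (1,2,2,1,2,2,1,32); ℓ=8 even so k=7
k=0  a_k=16  p_k/q_k = 16/1
k=1  a_k=1  p_k/q_k = 17/1
…
k=3  a_k=2  p_k/q_k = 117/7
…
k=6  a_k=2  p_k/q_k = 1069/64
k=7  a_k=1  p_k/q_k = 1520/91
→ (1520, 91).  Check: 1520²=2310400, 279·91²=2310399, difference 1.

1520 91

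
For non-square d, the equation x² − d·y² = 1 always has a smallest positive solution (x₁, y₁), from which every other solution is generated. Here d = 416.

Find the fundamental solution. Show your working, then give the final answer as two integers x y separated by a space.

5201 255

√416 → a₀=20, period (2,1,1,9,1,1,2,40); ℓ=8 even so k=7
i=0: a=20 ⇒ p=20, q=1
…
i=2: a=1 ⇒ p=61, q=3
…
i=4: a=9 ⇒ p=979, q=48
i=5: a=1 ⇒ p=1081, q=53
i=6: a=1 ⇒ p=2060, q=101
i=7: a=2 ⇒ p=5201, q=255
→ (5201, 255).  Check: 5201²=27050401, 416·255²=27050400, difference 1.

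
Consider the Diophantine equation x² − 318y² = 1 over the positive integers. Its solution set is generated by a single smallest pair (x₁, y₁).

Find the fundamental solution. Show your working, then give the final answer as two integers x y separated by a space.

d=318: √d = [17; 1,4,1,34] (ℓ=4, even), read p_3/q_3
k=0  a_k=17  p_k/q_k = 17/1
…
k=2  a_k=4  p_k/q_k = 89/5
k=3  a_k=1  p_k/q_k = 107/6
fundamental: x₁=107, y₁=6  (since 11449 − 318·36 = 1)

107 6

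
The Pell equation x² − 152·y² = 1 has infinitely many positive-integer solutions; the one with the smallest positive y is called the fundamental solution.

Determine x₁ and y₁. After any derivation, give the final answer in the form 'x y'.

37 3

√152 → a₀=12, period (3,24); ℓ=2 even so k=1
k=0  a_k=12  p_k/q_k = 12/1
k=1  a_k=3  p_k/q_k = 37/3
(x₁, y₁) = (37, 3);  37² − 152·3² = 1 ✓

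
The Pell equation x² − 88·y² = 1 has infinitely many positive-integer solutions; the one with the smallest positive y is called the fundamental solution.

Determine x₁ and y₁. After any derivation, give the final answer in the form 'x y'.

197 21

d=88: √d = [9; 2,1,1,1,2,18] (ℓ=6, even), read p_5/q_5
i=0: a=9 ⇒ p=9, q=1
i=1: a=2 ⇒ p=19, q=2
i=2: a=1 ⇒ p=28, q=3
i=3: a=1 ⇒ p=47, q=5
i=4: a=1 ⇒ p=75, q=8
i=5: a=2 ⇒ p=197, q=21
(x₁, y₁) = (197, 21);  197² − 88·21² = 1 ✓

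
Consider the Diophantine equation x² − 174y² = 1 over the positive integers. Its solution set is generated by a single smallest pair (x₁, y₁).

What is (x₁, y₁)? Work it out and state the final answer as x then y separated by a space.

1451 110

√174 = [13; 5,4,5,26, …], period ℓ=4 (even) → k=3
i=0: a=13 ⇒ p=13, q=1
i=1: a=5 ⇒ p=66, q=5
i=2: a=4 ⇒ p=277, q=21
i=3: a=5 ⇒ p=1451, q=110
(x₁, y₁) = (1451, 110);  1451² − 174·110² = 1 ✓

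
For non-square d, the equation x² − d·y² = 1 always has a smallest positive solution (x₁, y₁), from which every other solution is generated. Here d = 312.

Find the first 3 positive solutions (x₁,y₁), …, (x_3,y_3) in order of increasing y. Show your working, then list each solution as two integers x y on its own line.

√312 = [17; 1,1,1,34, …], period ℓ=4 (even) → k=3
k=0  a_k=17  p_k/q_k = 17/1
k=1  a_k=1  p_k/q_k = 18/1
k=2  a_k=1  p_k/q_k = 35/2
k=3  a_k=1  p_k/q_k = 53/3
fundamental: x₁=53, y₁=3  (since 2809 − 312·9 = 1)
(53+3√312)^2 = 5617 + 318√312
(53+3√312)^3 = 595349 + 33705√312

53 3
5617 318
595349 33705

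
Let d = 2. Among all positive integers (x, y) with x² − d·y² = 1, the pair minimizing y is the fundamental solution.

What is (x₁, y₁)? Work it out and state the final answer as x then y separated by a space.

3 2

d=2: √d = [1; 2] (ℓ=1, odd), read p_1/q_1
a_0=1:  p_0=1·1+0=1,  q_0=1·0+1=1
a_1=2:  p_1=2·1+1=3,  q_1=2·1+0=2
→ (3, 2).  Check: 3²=9, 2·2²=8, difference 1.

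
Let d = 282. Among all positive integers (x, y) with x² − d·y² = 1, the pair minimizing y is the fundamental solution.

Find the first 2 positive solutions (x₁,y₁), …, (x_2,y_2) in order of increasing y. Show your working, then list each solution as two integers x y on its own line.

d=282: √d = [16; 1,3,1,4,1,3,1,32] (ℓ=8, even), read p_7/q_7
i=0: a=16 ⇒ p=16, q=1
…
i=3: a=1 ⇒ p=84, q=5
…
i=5: a=1 ⇒ p=487, q=29
i=6: a=3 ⇒ p=1864, q=111
i=7: a=1 ⇒ p=2351, q=140
(x₁, y₁) = (2351, 140);  2351² − 282·140² = 1 ✓
n=2: (2351,140)∘(2351,140) = (2351·2351+282·140·140, 2351·140+140·2351) = (11054401,658280)

2351 140
11054401 658280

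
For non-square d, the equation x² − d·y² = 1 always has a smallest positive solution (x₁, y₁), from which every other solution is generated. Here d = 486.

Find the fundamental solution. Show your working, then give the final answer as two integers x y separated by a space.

√486 → a₀=22, period (22,44); ℓ=2 even so k=1
k=0  a_k=22  p_k/q_k = 22/1
k=1  a_k=22  p_k/q_k = 485/22
→ (485, 22).  Check: 485²=235225, 486·22²=235224, difference 1.

485 22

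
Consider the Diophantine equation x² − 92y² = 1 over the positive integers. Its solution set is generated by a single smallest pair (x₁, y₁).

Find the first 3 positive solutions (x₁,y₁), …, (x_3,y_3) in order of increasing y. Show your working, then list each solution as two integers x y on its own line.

1151 120
2649601 276240
6099380351 635904360

√92 → a₀=9, period (1,1,2,4,2,1,1,18); ℓ=8 even so k=7
step 0: (9, 1)  from 9·(1,0) + (0,1)
step 1: (10, 1)  from 1·(9,1) + (1,0)
…
step 3: (48, 5)  from 2·(19,2) + (10,1)
step 4: (211, 22)  from 4·(48,5) + (19,2)
step 5: (470, 49)  from 2·(211,22) + (48,5)
step 6: (681, 71)  from 1·(470,49) + (211,22)
step 7: (1151, 120)  from 1·(681,71) + (470,49)
fundamental: x₁=1151, y₁=120  (since 1324801 − 92·14400 = 1)
(x_2, y_2) = (1151·1151 + 92·120·120, 1151·120 + 120·1151) = (2649601, 276240)
(x_3, y_3) = (1151·2649601 + 92·120·276240, 1151·276240 + 120·2649601) = (6099380351, 635904360)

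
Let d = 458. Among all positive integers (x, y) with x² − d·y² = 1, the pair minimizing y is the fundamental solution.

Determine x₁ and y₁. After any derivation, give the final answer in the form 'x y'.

22899 1070

d=458: √d = [21; 2,2,42] (ℓ=3, odd), read p_5/q_5
k=0  a_k=21  p_k/q_k = 21/1
…
k=3  a_k=42  p_k/q_k = 4537/212
k=4  a_k=2  p_k/q_k = 9181/429
k=5  a_k=2  p_k/q_k = 22899/1070
(x₁, y₁) = (22899, 1070);  22899² − 458·1070² = 1 ✓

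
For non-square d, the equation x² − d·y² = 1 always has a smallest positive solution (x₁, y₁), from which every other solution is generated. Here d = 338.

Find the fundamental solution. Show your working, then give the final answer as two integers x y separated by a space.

114243 6214

√338 → a₀=18, period (2,1,1,2,36); ℓ=5 odd so k=9
k=0  a_k=18  p_k/q_k = 18/1
…
k=3  a_k=1  p_k/q_k = 92/5
k=4  a_k=2  p_k/q_k = 239/13
…
k=6  a_k=2  p_k/q_k = 17631/959
k=7  a_k=1  p_k/q_k = 26327/1432
k=8  a_k=1  p_k/q_k = 43958/2391
k=9  a_k=2  p_k/q_k = 114243/6214
fundamental: x₁=114243, y₁=6214  (since 13051463049 − 338·38613796 = 1)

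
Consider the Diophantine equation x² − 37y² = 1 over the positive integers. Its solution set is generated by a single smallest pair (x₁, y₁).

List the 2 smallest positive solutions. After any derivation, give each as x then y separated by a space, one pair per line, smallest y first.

73 12
10657 1752

√37 = [6; 12, …], period ℓ=1 (odd) → k=1
step 0: (6, 1)  from 6·(1,0) + (0,1)
step 1: (73, 12)  from 12·(6,1) + (1,0)
(x₁, y₁) = (73, 12);  73² − 37·12² = 1 ✓
n=2: (73,12)∘(73,12) = (73·73+37·12·12, 73·12+12·73) = (10657,1752)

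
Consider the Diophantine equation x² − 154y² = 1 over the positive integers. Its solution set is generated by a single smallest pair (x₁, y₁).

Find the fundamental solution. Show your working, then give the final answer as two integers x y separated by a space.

21295 1716

√154 → a₀=12, period (2,2,3,1,2,1,3,2,2,24); ℓ=10 even so k=9
k=0  a_k=12  p_k/q_k = 12/1
k=1  a_k=2  p_k/q_k = 25/2
…
k=3  a_k=3  p_k/q_k = 211/17
k=4  a_k=1  p_k/q_k = 273/22
…
k=6  a_k=1  p_k/q_k = 1030/83
k=7  a_k=3  p_k/q_k = 3847/310
k=8  a_k=2  p_k/q_k = 8724/703
k=9  a_k=2  p_k/q_k = 21295/1716
fundamental: x₁=21295, y₁=1716  (since 453477025 − 154·2944656 = 1)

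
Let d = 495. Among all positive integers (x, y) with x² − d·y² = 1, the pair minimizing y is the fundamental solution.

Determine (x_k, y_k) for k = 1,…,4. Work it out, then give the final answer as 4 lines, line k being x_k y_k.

89 4
15841 712
2819609 126732
501874561 22557584

√495 → a₀=22, period (4,44); ℓ=2 even so k=1
k=0  a_k=22  p_k/q_k = 22/1
k=1  a_k=4  p_k/q_k = 89/4
→ (89, 4).  Check: 89²=7921, 495·4²=7920, difference 1.
k=2:  x_2 = 89·89+495·4·4 = 15841,  y_2 = 89·4+4·89 = 712
k=3:  x_3 = 89·15841+495·4·712 = 2819609,  y_3 = 89·712+4·15841 = 126732
k=4:  x_4 = 89·2819609+495·4·126732 = 501874561,  y_4 = 89·126732+4·2819609 = 22557584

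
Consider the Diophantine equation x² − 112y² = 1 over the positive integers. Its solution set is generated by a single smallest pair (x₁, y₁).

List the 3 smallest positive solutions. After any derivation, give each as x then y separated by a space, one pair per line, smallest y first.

127 12
32257 3048
8193151 774180

√112 → a₀=10, period (1,1,2,1,1,20); ℓ=6 even so k=5
step 0: (10, 1)  from 10·(1,0) + (0,1)
…
step 2: (21, 2)  from 1·(11,1) + (10,1)
…
step 4: (74, 7)  from 1·(53,5) + (21,2)
step 5: (127, 12)  from 1·(74,7) + (53,5)
fundamental: x₁=127, y₁=12  (since 16129 − 112·144 = 1)
(127+12√112)^2 = 32257 + 3048√112
(127+12√112)^3 = 8193151 + 774180√112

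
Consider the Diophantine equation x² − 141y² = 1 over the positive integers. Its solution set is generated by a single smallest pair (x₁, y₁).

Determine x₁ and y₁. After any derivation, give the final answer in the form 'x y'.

[11; 1,6,1,22] for √141; ℓ=4 ⇒ convergent index 3
k=0  a_k=11  p_k/q_k = 11/1
…
k=2  a_k=6  p_k/q_k = 83/7
k=3  a_k=1  p_k/q_k = 95/8
fundamental: x₁=95, y₁=8  (since 9025 − 141·64 = 1)

95 8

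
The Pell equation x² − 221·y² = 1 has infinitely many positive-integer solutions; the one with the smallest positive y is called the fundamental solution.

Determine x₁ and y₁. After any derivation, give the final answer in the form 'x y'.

√221 → a₀=14, period (1,6,2,6,1,28); ℓ=6 even so k=5
a_0=14:  p_0=14·1+0=14,  q_0=14·0+1=1
…
a_4=6:  p_4=6·223+104=1442,  q_4=6·15+7=97
a_5=1:  p_5=1·1442+223=1665,  q_5=1·97+15=112
fundamental: x₁=1665, y₁=112  (since 2772225 − 221·12544 = 1)

1665 112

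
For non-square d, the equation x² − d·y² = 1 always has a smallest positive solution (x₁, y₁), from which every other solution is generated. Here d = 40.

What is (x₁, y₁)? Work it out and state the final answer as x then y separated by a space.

√40 = [6; 3,12, …], period ℓ=2 (even) → k=1
k=0  a_k=6  p_k/q_k = 6/1
k=1  a_k=3  p_k/q_k = 19/3
→ (19, 3).  Check: 19²=361, 40·3²=360, difference 1.

19 3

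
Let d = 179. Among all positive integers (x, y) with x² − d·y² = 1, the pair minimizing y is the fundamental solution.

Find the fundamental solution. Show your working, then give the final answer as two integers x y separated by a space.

4190210 313191

√179 = [13; 2,1,1,1,3,…,1,2,26, …], period ℓ=14 (even) → k=13
i=0: a=13 ⇒ p=13, q=1
i=1: a=2 ⇒ p=27, q=2
…
i=4: a=1 ⇒ p=107, q=8
…
i=6: a=5 ⇒ p=2047, q=153
i=7: a=13 ⇒ p=26999, q=2018
…
i=9: a=3 ⇒ p=438125, q=32747
i=10: a=1 ⇒ p=575167, q=42990
…
i=12: a=1 ⇒ p=1588459, q=118727
i=13: a=2 ⇒ p=4190210, q=313191
→ (4190210, 313191).  Check: 4190210²=17557859844100, 179·313191²=17557859844099, difference 1.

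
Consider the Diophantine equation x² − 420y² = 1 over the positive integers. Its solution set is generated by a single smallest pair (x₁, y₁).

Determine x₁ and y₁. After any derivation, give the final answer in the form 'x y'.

√420 = [20; 2,40, …], period ℓ=2 (even) → k=1
i=0: a=20 ⇒ p=20, q=1
i=1: a=2 ⇒ p=41, q=2
→ (41, 2).  Check: 41²=1681, 420·2²=1680, difference 1.

41 2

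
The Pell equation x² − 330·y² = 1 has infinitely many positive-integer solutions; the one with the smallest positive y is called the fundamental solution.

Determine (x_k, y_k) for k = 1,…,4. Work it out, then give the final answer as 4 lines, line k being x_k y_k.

109 6
23761 1308
5179789 285138
1129170241 62158776

d=330: √d = [18; 6,36] (ℓ=2, even), read p_1/q_1
step 0: (18, 1)  from 18·(1,0) + (0,1)
step 1: (109, 6)  from 6·(18,1) + (1,0)
→ (109, 6).  Check: 109²=11881, 330·6²=11880, difference 1.
k=2:  x_2 = 109·109+330·6·6 = 23761,  y_2 = 109·6+6·109 = 1308
k=3:  x_3 = 109·23761+330·6·1308 = 5179789,  y_3 = 109·1308+6·23761 = 285138
k=4:  x_4 = 109·5179789+330·6·285138 = 1129170241,  y_4 = 109·285138+6·5179789 = 62158776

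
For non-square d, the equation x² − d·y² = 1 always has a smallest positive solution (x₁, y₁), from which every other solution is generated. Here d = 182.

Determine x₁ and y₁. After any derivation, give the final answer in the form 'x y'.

27 2

[13; 2,26] for √182; ℓ=2 ⇒ convergent index 1
i=0: a=13 ⇒ p=13, q=1
i=1: a=2 ⇒ p=27, q=2
→ (27, 2).  Check: 27²=729, 182·2²=728, difference 1.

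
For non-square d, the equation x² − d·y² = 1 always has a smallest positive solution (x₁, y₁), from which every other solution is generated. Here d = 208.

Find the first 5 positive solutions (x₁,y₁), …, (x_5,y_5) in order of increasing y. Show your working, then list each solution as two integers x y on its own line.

d=208: √d = [14; 2,2,1,2,2,28] (ℓ=6, even), read p_5/q_5
a_0=14:  p_0=14·1+0=14,  q_0=14·0+1=1
…
a_2=2:  p_2=2·29+14=72,  q_2=2·2+1=5
…
a_4=2:  p_4=2·101+72=274,  q_4=2·7+5=19
a_5=2:  p_5=2·274+101=649,  q_5=2·19+7=45
(x₁, y₁) = (649, 45);  649² − 208·45² = 1 ✓
(x_2, y_2) = (649·649 + 208·45·45, 649·45 + 45·649) = (842401, 58410)
(x_3, y_3) = (649·842401 + 208·45·58410, 649·58410 + 45·842401) = (1093435849, 75816135)
(x_4, y_4) = (649·1093435849 + 208·45·75816135, 649·75816135 + 45·1093435849) = (1419278889601, 98409284820)
(x_5, y_5) = (649·1419278889601 + 208·45·98409284820, 649·98409284820 + 45·1419278889601) = (1842222905266249, 127735175880225)

649 45
842401 58410
1093435849 75816135
1419278889601 98409284820
1842222905266249 127735175880225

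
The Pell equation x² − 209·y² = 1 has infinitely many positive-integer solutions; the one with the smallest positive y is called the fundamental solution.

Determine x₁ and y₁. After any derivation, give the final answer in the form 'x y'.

46551 3220

d=209: √d = [14; 2,5,3,2,3,5,2,28] (ℓ=8, even), read p_7/q_7
a_0=14:  p_0=14·1+0=14,  q_0=14·0+1=1
a_1=2:  p_1=2·14+1=29,  q_1=2·1+0=2
…
a_3=3:  p_3=3·159+29=506,  q_3=3·11+2=35
a_4=2:  p_4=2·506+159=1171,  q_4=2·35+11=81
a_5=3:  p_5=3·1171+506=4019,  q_5=3·81+35=278
a_6=5:  p_6=5·4019+1171=21266,  q_6=5·278+81=1471
a_7=2:  p_7=2·21266+4019=46551,  q_7=2·1471+278=3220
fundamental: x₁=46551, y₁=3220  (since 2166995601 − 209·10368400 = 1)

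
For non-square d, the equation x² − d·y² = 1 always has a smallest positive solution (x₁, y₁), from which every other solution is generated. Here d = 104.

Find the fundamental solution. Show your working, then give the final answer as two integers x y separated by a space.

√104 → a₀=10, period (5,20); ℓ=2 even so k=1
step 0: (10, 1)  from 10·(1,0) + (0,1)
step 1: (51, 5)  from 5·(10,1) + (1,0)
fundamental: x₁=51, y₁=5  (since 2601 − 104·25 = 1)

51 5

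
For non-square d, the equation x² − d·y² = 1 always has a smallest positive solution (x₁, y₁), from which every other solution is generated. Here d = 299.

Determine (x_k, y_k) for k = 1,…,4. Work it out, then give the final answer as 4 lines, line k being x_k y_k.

[17; 3,2,3,34] for √299; ℓ=4 ⇒ convergent index 3
a_0=17:  p_0=17·1+0=17,  q_0=17·0+1=1
a_1=3:  p_1=3·17+1=52,  q_1=3·1+0=3
a_2=2:  p_2=2·52+17=121,  q_2=2·3+1=7
a_3=3:  p_3=3·121+52=415,  q_3=3·7+3=24
(x₁, y₁) = (415, 24);  415² − 299·24² = 1 ✓
(x_2, y_2) = (415·415 + 299·24·24, 415·24 + 24·415) = (344449, 19920)
(x_3, y_3) = (415·344449 + 299·24·19920, 415·19920 + 24·344449) = (285892255, 16533576)
(x_4, y_4) = (415·285892255 + 299·24·16533576, 415·16533576 + 24·285892255) = (237290227201, 13722848160)

415 24
344449 19920
285892255 16533576
237290227201 13722848160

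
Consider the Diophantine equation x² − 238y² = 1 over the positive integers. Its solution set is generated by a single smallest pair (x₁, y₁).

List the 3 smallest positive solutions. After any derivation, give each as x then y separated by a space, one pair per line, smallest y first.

11663 756
272051137 17634456
6345864809999 411341319900

d=238: √d = [15; 2,2,1,14,1,2,2,30] (ℓ=8, even), read p_7/q_7
a_0=15:  p_0=15·1+0=15,  q_0=15·0+1=1
a_1=2:  p_1=2·15+1=31,  q_1=2·1+0=2
a_2=2:  p_2=2·31+15=77,  q_2=2·2+1=5
a_3=1:  p_3=1·77+31=108,  q_3=1·5+2=7
a_4=14:  p_4=14·108+77=1589,  q_4=14·7+5=103
…
a_6=2:  p_6=2·1697+1589=4983,  q_6=2·110+103=323
a_7=2:  p_7=2·4983+1697=11663,  q_7=2·323+110=756
→ (11663, 756).  Check: 11663²=136025569, 238·756²=136025568, difference 1.
k=2:  x_2 = 11663·11663+238·756·756 = 272051137,  y_2 = 11663·756+756·11663 = 17634456
k=3:  x_3 = 11663·272051137+238·756·17634456 = 6345864809999,  y_3 = 11663·17634456+756·272051137 = 411341319900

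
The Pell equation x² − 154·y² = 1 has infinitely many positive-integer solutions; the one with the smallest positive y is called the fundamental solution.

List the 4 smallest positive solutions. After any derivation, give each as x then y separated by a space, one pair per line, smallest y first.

d=154: √d = [12; 2,2,3,1,2,1,3,2,2,24] (ℓ=10, even), read p_9/q_9
k=0  a_k=12  p_k/q_k = 12/1
k=1  a_k=2  p_k/q_k = 25/2
k=2  a_k=2  p_k/q_k = 62/5
k=3  a_k=3  p_k/q_k = 211/17
…
k=5  a_k=2  p_k/q_k = 757/61
…
k=8  a_k=2  p_k/q_k = 8724/703
k=9  a_k=2  p_k/q_k = 21295/1716
fundamental: x₁=21295, y₁=1716  (since 453477025 − 154·2944656 = 1)
n=2: (21295,1716)∘(21295,1716) = (21295·21295+154·1716·1716, 21295·1716+1716·21295) = (906954049,73084440)
n=3: (906954049,73084440)∘(21295,1716) = (21295·906954049+154·1716·73084440, 21295·73084440+1716·906954049) = (38627172925615,3112666297884)
n=4: (38627172925615,3112666297884)∘(21295,1716) = (21295·38627172925615+154·1716·3112666297884, 21295·3112666297884+1716·38627172925615) = (1645131293994988801,132568457553795120)

21295 1716
906954049 73084440
38627172925615 3112666297884
1645131293994988801 132568457553795120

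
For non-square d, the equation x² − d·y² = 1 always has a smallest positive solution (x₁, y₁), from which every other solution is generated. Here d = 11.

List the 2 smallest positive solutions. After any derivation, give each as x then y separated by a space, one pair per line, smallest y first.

[3; 3,6] for √11; ℓ=2 ⇒ convergent index 1
k=0  a_k=3  p_k/q_k = 3/1
k=1  a_k=3  p_k/q_k = 10/3
fundamental: x₁=10, y₁=3  (since 100 − 11·9 = 1)
(x_2, y_2) = (10·10 + 11·3·3, 10·3 + 3·10) = (199, 60)

10 3
199 60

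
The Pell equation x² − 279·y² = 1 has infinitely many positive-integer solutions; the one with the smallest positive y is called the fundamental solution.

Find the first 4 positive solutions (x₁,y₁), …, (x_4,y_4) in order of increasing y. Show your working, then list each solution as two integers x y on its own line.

√279 = [16; 1,2,2,1,2,2,1,32, …], period ℓ=8 (even) → k=7
i=0: a=16 ⇒ p=16, q=1
i=1: a=1 ⇒ p=17, q=1
i=2: a=2 ⇒ p=50, q=3
…
i=5: a=2 ⇒ p=451, q=27
i=6: a=2 ⇒ p=1069, q=64
i=7: a=1 ⇒ p=1520, q=91
→ (1520, 91).  Check: 1520²=2310400, 279·91²=2310399, difference 1.
n=2: (1520,91)∘(1520,91) = (1520·1520+279·91·91, 1520·91+91·1520) = (4620799,276640)
n=3: (4620799,276640)∘(1520,91) = (1520·4620799+279·91·276640, 1520·276640+91·4620799) = (14047227440,840985509)
n=4: (14047227440,840985509)∘(1520,91) = (1520·14047227440+279·91·840985509, 1520·840985509+91·14047227440) = (42703566796801,2556595670720)

1520 91
4620799 276640
14047227440 840985509
42703566796801 2556595670720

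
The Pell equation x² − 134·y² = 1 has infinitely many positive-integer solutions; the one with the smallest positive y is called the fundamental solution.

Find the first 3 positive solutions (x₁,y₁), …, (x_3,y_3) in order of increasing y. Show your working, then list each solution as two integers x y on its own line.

145925 12606
42588211249 3679061100
12429369452874725 1073733982022394

d=134: √d = [11; 1,1,2,1,3,…,1,1,22] (ℓ=14, even), read p_13/q_13
a_0=11:  p_0=11·1+0=11,  q_0=11·0+1=1
a_1=1:  p_1=1·11+1=12,  q_1=1·1+0=1
…
a_3=2:  p_3=2·23+12=58,  q_3=2·2+1=5
…
a_5=3:  p_5=3·81+58=301,  q_5=3·7+5=26
a_6=1:  p_6=1·301+81=382,  q_6=1·26+7=33
…
a_8=1:  p_8=1·4121+382=4503,  q_8=1·356+33=389
…
a_12=1:  p_12=1·61896+22133=84029,  q_12=1·5347+1912=7259
a_13=1:  p_13=1·84029+61896=145925,  q_13=1·7259+5347=12606
fundamental: x₁=145925, y₁=12606  (since 21294105625 − 134·158911236 = 1)
(x_2, y_2) = (145925·145925 + 134·12606·12606, 145925·12606 + 12606·145925) = (42588211249, 3679061100)
(x_3, y_3) = (145925·42588211249 + 134·12606·3679061100, 145925·3679061100 + 12606·42588211249) = (12429369452874725, 1073733982022394)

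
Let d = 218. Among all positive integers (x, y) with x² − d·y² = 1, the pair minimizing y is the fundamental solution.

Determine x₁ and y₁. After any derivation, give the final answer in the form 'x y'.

√218 = [14; 1,3,3,1,28, …], period ℓ=5 (odd) → k=9
step 0: (14, 1)  from 14·(1,0) + (0,1)
…
step 8: (96370, 6527)  from 3·(29633,2007) + (7471,506)
step 9: (126003, 8534)  from 1·(96370,6527) + (29633,2007)
fundamental: x₁=126003, y₁=8534  (since 15876756009 − 218·72829156 = 1)

126003 8534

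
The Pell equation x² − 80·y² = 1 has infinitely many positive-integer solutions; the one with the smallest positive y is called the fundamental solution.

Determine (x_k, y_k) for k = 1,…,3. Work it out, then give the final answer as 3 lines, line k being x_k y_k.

9 1
161 18
2889 323

[8; 1,16] for √80; ℓ=2 ⇒ convergent index 1
k=0  a_k=8  p_k/q_k = 8/1
k=1  a_k=1  p_k/q_k = 9/1
(x₁, y₁) = (9, 1);  9² − 80·1² = 1 ✓
(9+1√80)^2 = 161 + 18√80
(9+1√80)^3 = 2889 + 323√80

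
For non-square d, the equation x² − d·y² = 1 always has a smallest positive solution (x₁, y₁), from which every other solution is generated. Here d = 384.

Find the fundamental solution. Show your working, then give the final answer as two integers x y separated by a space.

√384 = [19; 1,1,2,9,2,1,1,38, …], period ℓ=8 (even) → k=7
i=0: a=19 ⇒ p=19, q=1
…
i=5: a=2 ⇒ p=1940, q=99
i=6: a=1 ⇒ p=2861, q=146
i=7: a=1 ⇒ p=4801, q=245
(x₁, y₁) = (4801, 245);  4801² − 384·245² = 1 ✓

4801 245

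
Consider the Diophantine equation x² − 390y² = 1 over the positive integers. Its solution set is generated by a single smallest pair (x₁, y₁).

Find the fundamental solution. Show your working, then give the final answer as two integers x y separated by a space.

√390 = [19; 1,2,1,38, …], period ℓ=4 (even) → k=3
k=0  a_k=19  p_k/q_k = 19/1
k=1  a_k=1  p_k/q_k = 20/1
k=2  a_k=2  p_k/q_k = 59/3
k=3  a_k=1  p_k/q_k = 79/4
(x₁, y₁) = (79, 4);  79² − 390·4² = 1 ✓

79 4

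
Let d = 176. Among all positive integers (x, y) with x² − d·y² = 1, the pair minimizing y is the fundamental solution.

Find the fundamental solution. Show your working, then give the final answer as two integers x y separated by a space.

[13; 3,1,3,26] for √176; ℓ=4 ⇒ convergent index 3
k=0  a_k=13  p_k/q_k = 13/1
k=1  a_k=3  p_k/q_k = 40/3
k=2  a_k=1  p_k/q_k = 53/4
k=3  a_k=3  p_k/q_k = 199/15
fundamental: x₁=199, y₁=15  (since 39601 − 176·225 = 1)

199 15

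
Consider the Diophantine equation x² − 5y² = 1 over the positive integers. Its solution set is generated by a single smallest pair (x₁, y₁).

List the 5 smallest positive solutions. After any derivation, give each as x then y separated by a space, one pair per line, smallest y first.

√5 = [2; 4, …], period ℓ=1 (odd) → k=1
k=0  a_k=2  p_k/q_k = 2/1
k=1  a_k=4  p_k/q_k = 9/4
fundamental: x₁=9, y₁=4  (since 81 − 5·16 = 1)
n=2: (9,4)∘(9,4) = (9·9+5·4·4, 9·4+4·9) = (161,72)
n=3: (161,72)∘(9,4) = (9·161+5·4·72, 9·72+4·161) = (2889,1292)
n=4: (2889,1292)∘(9,4) = (9·2889+5·4·1292, 9·1292+4·2889) = (51841,23184)
n=5: (51841,23184)∘(9,4) = (9·51841+5·4·23184, 9·23184+4·51841) = (930249,416020)

9 4
161 72
2889 1292
51841 23184
930249 416020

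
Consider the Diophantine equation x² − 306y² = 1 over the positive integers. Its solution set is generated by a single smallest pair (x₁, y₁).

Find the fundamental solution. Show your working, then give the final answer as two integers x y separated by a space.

35 2

d=306: √d = [17; 2,34] (ℓ=2, even), read p_1/q_1
k=0  a_k=17  p_k/q_k = 17/1
k=1  a_k=2  p_k/q_k = 35/2
→ (35, 2).  Check: 35²=1225, 306·2²=1224, difference 1.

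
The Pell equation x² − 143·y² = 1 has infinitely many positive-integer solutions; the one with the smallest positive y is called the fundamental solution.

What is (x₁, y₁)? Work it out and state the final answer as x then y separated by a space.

12 1

[11; 1,22] for √143; ℓ=2 ⇒ convergent index 1
k=0  a_k=11  p_k/q_k = 11/1
k=1  a_k=1  p_k/q_k = 12/1
(x₁, y₁) = (12, 1);  12² − 143·1² = 1 ✓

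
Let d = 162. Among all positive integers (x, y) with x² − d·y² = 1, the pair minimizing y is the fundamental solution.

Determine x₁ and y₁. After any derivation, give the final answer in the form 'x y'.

√162 = [12; 1,2,1,2,12,2,1,2,1,24, …], period ℓ=10 (even) → k=9
k=0  a_k=12  p_k/q_k = 12/1
k=1  a_k=1  p_k/q_k = 13/1
…
k=3  a_k=1  p_k/q_k = 51/4
k=4  a_k=2  p_k/q_k = 140/11
k=5  a_k=12  p_k/q_k = 1731/136
k=6  a_k=2  p_k/q_k = 3602/283
k=7  a_k=1  p_k/q_k = 5333/419
k=8  a_k=2  p_k/q_k = 14268/1121
k=9  a_k=1  p_k/q_k = 19601/1540
→ (19601, 1540).  Check: 19601²=384199201, 162·1540²=384199200, difference 1.

19601 1540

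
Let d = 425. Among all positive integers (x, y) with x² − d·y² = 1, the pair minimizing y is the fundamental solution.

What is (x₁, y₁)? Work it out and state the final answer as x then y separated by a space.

143649 6968

√425 = [20; 1,1,1,1,1,1,40, …], period ℓ=7 (odd) → k=13
i=0: a=20 ⇒ p=20, q=1
i=1: a=1 ⇒ p=21, q=1
…
i=4: a=1 ⇒ p=103, q=5
i=5: a=1 ⇒ p=165, q=8
i=6: a=1 ⇒ p=268, q=13
…
i=11: a=1 ⇒ p=55229, q=2679
i=12: a=1 ⇒ p=88420, q=4289
i=13: a=1 ⇒ p=143649, q=6968
→ (143649, 6968).  Check: 143649²=20635035201, 425·6968²=20635035200, difference 1.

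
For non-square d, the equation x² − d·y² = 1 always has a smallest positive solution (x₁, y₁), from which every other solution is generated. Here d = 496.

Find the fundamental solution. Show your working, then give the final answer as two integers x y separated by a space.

4620799 207480

√496 → a₀=22, period (3,1,2,4,1,…,1,3,44); ℓ=16 even so k=15
k=0  a_k=22  p_k/q_k = 22/1
k=1  a_k=3  p_k/q_k = 67/3
…
k=3  a_k=2  p_k/q_k = 245/11
…
k=5  a_k=1  p_k/q_k = 1314/59
…
k=7  a_k=2  p_k/q_k = 6080/273
k=8  a_k=2  p_k/q_k = 14543/653
…
k=12  a_k=4  p_k/q_k = 389209/17476
k=13  a_k=2  p_k/q_k = 863293/38763
k=14  a_k=1  p_k/q_k = 1252502/56239
k=15  a_k=3  p_k/q_k = 4620799/207480
→ (4620799, 207480).  Check: 4620799²=21351783398401, 496·207480²=21351783398400, difference 1.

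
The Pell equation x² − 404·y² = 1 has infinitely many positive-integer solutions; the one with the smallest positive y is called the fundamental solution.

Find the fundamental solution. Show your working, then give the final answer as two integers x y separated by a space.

201 10

[20; 10,40] for √404; ℓ=2 ⇒ convergent index 1
i=0: a=20 ⇒ p=20, q=1
i=1: a=10 ⇒ p=201, q=10
(x₁, y₁) = (201, 10);  201² − 404·10² = 1 ✓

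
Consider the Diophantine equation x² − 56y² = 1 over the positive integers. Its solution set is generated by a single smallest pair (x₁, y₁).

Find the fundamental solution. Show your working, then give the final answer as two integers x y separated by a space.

15 2

[7; 2,14] for √56; ℓ=2 ⇒ convergent index 1
i=0: a=7 ⇒ p=7, q=1
i=1: a=2 ⇒ p=15, q=2
fundamental: x₁=15, y₁=2  (since 225 − 56·4 = 1)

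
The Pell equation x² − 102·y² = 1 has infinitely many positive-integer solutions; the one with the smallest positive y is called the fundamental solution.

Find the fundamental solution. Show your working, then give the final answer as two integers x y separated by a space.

101 10

d=102: √d = [10; 10,20] (ℓ=2, even), read p_1/q_1
step 0: (10, 1)  from 10·(1,0) + (0,1)
step 1: (101, 10)  from 10·(10,1) + (1,0)
fundamental: x₁=101, y₁=10  (since 10201 − 102·100 = 1)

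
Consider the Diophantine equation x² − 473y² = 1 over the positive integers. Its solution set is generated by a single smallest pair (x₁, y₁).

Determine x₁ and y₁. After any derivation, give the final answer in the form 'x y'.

87 4

√473 = [21; 1,2,1,42, …], period ℓ=4 (even) → k=3
a_0=21:  p_0=21·1+0=21,  q_0=21·0+1=1
…
a_2=2:  p_2=2·22+21=65,  q_2=2·1+1=3
a_3=1:  p_3=1·65+22=87,  q_3=1·3+1=4
(x₁, y₁) = (87, 4);  87² − 473·4² = 1 ✓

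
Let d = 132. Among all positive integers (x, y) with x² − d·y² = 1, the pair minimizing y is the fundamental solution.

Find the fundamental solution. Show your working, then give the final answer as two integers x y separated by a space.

23 2

d=132: √d = [11; 2,22] (ℓ=2, even), read p_1/q_1
step 0: (11, 1)  from 11·(1,0) + (0,1)
step 1: (23, 2)  from 2·(11,1) + (1,0)
→ (23, 2).  Check: 23²=529, 132·2²=528, difference 1.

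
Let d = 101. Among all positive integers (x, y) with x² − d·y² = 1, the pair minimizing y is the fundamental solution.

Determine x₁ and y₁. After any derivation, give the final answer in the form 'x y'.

201 20

[10; 20] for √101; ℓ=1 ⇒ convergent index 1
k=0  a_k=10  p_k/q_k = 10/1
k=1  a_k=20  p_k/q_k = 201/20
→ (201, 20).  Check: 201²=40401, 101·20²=40400, difference 1.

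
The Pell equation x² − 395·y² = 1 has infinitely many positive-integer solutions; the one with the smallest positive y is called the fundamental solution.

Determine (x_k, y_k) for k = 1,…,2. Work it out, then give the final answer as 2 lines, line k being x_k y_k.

d=395: √d = [19; 1,6,1,38] (ℓ=4, even), read p_3/q_3
a_0=19:  p_0=19·1+0=19,  q_0=19·0+1=1
a_1=1:  p_1=1·19+1=20,  q_1=1·1+0=1
a_2=6:  p_2=6·20+19=139,  q_2=6·1+1=7
a_3=1:  p_3=1·139+20=159,  q_3=1·7+1=8
(x₁, y₁) = (159, 8);  159² − 395·8² = 1 ✓
(x_2, y_2) = (159·159 + 395·8·8, 159·8 + 8·159) = (50561, 2544)

159 8
50561 2544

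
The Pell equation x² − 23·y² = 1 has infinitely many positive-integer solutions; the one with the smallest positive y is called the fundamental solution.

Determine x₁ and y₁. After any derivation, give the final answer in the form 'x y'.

24 5

√23 = [4; 1,3,1,8, …], period ℓ=4 (even) → k=3
step 0: (4, 1)  from 4·(1,0) + (0,1)
…
step 2: (19, 4)  from 3·(5,1) + (4,1)
step 3: (24, 5)  from 1·(19,4) + (5,1)
fundamental: x₁=24, y₁=5  (since 576 − 23·25 = 1)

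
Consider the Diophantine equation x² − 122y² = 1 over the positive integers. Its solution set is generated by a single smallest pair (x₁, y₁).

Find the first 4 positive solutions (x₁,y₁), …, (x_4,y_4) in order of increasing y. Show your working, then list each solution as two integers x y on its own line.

243 22
118097 10692
57394899 5196290
27893802817 2525386248

√122 → a₀=11, period (22); ℓ=1 odd so k=1
a_0=11:  p_0=11·1+0=11,  q_0=11·0+1=1
a_1=22:  p_1=22·11+1=243,  q_1=22·1+0=22
→ (243, 22).  Check: 243²=59049, 122·22²=59048, difference 1.
(243+22√122)^2 = 118097 + 10692√122
(243+22√122)^3 = 57394899 + 5196290√122
(243+22√122)^4 = 27893802817 + 2525386248√122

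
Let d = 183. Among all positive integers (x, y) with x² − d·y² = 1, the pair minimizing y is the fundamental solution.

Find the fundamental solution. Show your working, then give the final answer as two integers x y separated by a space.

d=183: √d = [13; 1,1,8,1,1,26] (ℓ=6, even), read p_5/q_5
step 0: (13, 1)  from 13·(1,0) + (0,1)
step 1: (14, 1)  from 1·(13,1) + (1,0)
…
step 4: (257, 19)  from 1·(230,17) + (27,2)
step 5: (487, 36)  from 1·(257,19) + (230,17)
fundamental: x₁=487, y₁=36  (since 237169 − 183·1296 = 1)

487 36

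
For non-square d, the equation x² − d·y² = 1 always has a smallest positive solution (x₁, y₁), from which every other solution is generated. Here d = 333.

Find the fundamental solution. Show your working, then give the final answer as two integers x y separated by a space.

73 4

[18; 4,36] for √333; ℓ=2 ⇒ convergent index 1
a_0=18:  p_0=18·1+0=18,  q_0=18·0+1=1
a_1=4:  p_1=4·18+1=73,  q_1=4·1+0=4
(x₁, y₁) = (73, 4);  73² − 333·4² = 1 ✓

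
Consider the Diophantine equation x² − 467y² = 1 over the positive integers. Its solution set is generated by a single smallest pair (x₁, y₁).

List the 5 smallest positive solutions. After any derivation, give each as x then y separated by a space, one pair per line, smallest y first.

1625626 75225
5285319783751 244575431700
17183906517558380626 795176361465413175
55869210433019434807260001 2585318735566902940613400
181644882158758119549456134390626 8405522709648569143113732563625

[21; 1,1,1,1,3,…,1,1,42] for √467; ℓ=14 ⇒ convergent index 13
i=0: a=21 ⇒ p=21, q=1
…
i=2: a=1 ⇒ p=43, q=2
…
i=5: a=3 ⇒ p=389, q=18
…
i=9: a=3 ⇒ p=275465, q=12747
i=10: a=1 ⇒ p=358232, q=16577
i=11: a=1 ⇒ p=633697, q=29324
i=12: a=1 ⇒ p=991929, q=45901
i=13: a=1 ⇒ p=1625626, q=75225
fundamental: x₁=1625626, y₁=75225  (since 2642659891876 − 467·5658800625 = 1)
(1625626+75225√467)^2 = 5285319783751 + 244575431700√467
(1625626+75225√467)^3 = 17183906517558380626 + 795176361465413175√467
(1625626+75225√467)^4 = 55869210433019434807260001 + 2585318735566902940613400√467
(1625626+75225√467)^5 = 181644882158758119549456134390626 + 8405522709648569143113732563625√467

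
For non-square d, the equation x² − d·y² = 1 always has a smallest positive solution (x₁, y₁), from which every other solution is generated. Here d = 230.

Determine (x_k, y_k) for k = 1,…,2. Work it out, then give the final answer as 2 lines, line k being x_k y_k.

[15; 6,30] for √230; ℓ=2 ⇒ convergent index 1
step 0: (15, 1)  from 15·(1,0) + (0,1)
step 1: (91, 6)  from 6·(15,1) + (1,0)
(x₁, y₁) = (91, 6);  91² − 230·6² = 1 ✓
(91+6√230)^2 = 16561 + 1092√230

91 6
16561 1092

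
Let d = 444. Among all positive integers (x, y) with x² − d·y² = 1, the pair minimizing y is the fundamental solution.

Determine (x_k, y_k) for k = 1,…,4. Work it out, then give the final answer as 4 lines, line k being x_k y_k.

295 14
174049 8260
102688615 4873386
60586108801 2875289480

[21; 14,42] for √444; ℓ=2 ⇒ convergent index 1
i=0: a=21 ⇒ p=21, q=1
i=1: a=14 ⇒ p=295, q=14
fundamental: x₁=295, y₁=14  (since 87025 − 444·196 = 1)
(295+14√444)^2 = 174049 + 8260√444
(295+14√444)^3 = 102688615 + 4873386√444
(295+14√444)^4 = 60586108801 + 2875289480√444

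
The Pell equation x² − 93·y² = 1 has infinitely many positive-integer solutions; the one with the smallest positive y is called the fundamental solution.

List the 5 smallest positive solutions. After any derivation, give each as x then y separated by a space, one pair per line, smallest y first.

12151 1260
295293601 30620520
7176225079351 744139875780
174396621583094401 18084087230585040
4238186690536135053751 439479487133537766300

√93 → a₀=9, period (1,1,1,4,6,4,1,1,1,18); ℓ=10 even so k=9
k=0  a_k=9  p_k/q_k = 9/1
…
k=2  a_k=1  p_k/q_k = 19/2
k=3  a_k=1  p_k/q_k = 29/3
k=4  a_k=4  p_k/q_k = 135/14
k=5  a_k=6  p_k/q_k = 839/87
k=6  a_k=4  p_k/q_k = 3491/362
k=7  a_k=1  p_k/q_k = 4330/449
k=8  a_k=1  p_k/q_k = 7821/811
k=9  a_k=1  p_k/q_k = 12151/1260
(x₁, y₁) = (12151, 1260);  12151² − 93·1260² = 1 ✓
(12151+1260√93)^2 = 295293601 + 30620520√93
(12151+1260√93)^3 = 7176225079351 + 744139875780√93
(12151+1260√93)^4 = 174396621583094401 + 18084087230585040√93
(12151+1260√93)^5 = 4238186690536135053751 + 439479487133537766300√93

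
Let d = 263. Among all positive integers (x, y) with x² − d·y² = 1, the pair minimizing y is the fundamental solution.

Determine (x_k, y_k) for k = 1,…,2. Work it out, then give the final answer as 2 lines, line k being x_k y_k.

[16; 4,1,1,1,1,15,1,1,1,1,4,32] for √263; ℓ=12 ⇒ convergent index 11
k=0  a_k=16  p_k/q_k = 16/1
…
k=3  a_k=1  p_k/q_k = 146/9
k=4  a_k=1  p_k/q_k = 227/14
…
k=6  a_k=15  p_k/q_k = 5822/359
…
k=9  a_k=1  p_k/q_k = 18212/1123
k=10  a_k=1  p_k/q_k = 30229/1864
k=11  a_k=4  p_k/q_k = 139128/8579
fundamental: x₁=139128, y₁=8579  (since 19356600384 − 263·73599241 = 1)
k=2:  x_2 = 139128·139128+263·8579·8579 = 38713200767,  y_2 = 139128·8579+8579·139128 = 2387158224

139128 8579
38713200767 2387158224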